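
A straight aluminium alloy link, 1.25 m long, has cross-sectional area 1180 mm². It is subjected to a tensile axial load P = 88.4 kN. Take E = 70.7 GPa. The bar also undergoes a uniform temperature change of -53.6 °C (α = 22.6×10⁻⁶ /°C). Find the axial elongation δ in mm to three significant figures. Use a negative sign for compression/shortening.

δ_mech = NL/(AE) = 88400·1250/(1180·70700) = 1.325 mm.
δ_thermal = αLΔT = 22.6e-6·1250·-53.6 = -1.514 mm.
δ = δ_mech + δ_thermal = -0.1897 mm.

-0.190 mm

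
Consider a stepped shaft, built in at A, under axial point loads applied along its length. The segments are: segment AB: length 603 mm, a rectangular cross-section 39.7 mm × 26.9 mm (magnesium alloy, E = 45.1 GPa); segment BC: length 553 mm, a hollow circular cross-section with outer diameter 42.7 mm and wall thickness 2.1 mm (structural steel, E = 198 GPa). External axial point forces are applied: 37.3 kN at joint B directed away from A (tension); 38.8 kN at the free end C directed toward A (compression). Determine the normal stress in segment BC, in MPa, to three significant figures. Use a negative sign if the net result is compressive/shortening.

-145 MPa

Internal axial forces (sectioning from the free end, tension +): N_BC = -38.8 kN, N_AB = -1.5 kN.
A_BC = 267.9 mm².
σ_BC = N_BC/A_BC = -38800/267.9 = -144.9 MPa.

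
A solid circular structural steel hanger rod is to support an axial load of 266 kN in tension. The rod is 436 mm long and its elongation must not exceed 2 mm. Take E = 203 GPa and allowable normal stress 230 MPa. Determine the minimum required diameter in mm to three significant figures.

38.4 mm

Required area A ≥ P/σ_allow = 266000/230 = 1157 mm².
For a solid circular section, d ≥ √(4A/π) = 38.37 mm.
Elongation limit: A ≥ PL/(Eδ_allow) = 266000·436/(203000·2) = 285.7 mm² ⇒ d ≥ 19.07 mm.
The stress limit governs.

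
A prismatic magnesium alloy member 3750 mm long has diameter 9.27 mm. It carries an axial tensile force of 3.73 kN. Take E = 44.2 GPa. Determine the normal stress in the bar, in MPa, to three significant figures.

55.3 MPa

A = 67.49 mm².
σ = N/A = 3730/67.49 = 55.27 MPa.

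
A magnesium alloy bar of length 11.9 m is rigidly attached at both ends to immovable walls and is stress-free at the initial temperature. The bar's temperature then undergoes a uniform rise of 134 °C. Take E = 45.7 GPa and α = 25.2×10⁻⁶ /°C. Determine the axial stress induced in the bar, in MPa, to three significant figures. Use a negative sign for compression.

-154 MPa

Free thermal expansion αLΔT = 25.2e-6 · 11900 · 134 = 40.18 mm.
The walls impose strain ε = −(40.18)/11900 = -3.3768e-03; σ = Eε = 45700 · -3.3768e-03 = -154.3 MPa.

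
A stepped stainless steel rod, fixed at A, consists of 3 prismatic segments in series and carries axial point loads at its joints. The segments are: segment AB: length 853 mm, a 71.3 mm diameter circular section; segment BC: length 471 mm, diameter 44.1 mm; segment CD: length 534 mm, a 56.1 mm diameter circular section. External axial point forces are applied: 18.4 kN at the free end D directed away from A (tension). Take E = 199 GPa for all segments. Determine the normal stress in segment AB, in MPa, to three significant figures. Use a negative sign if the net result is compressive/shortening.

4.61 MPa

Internal axial forces (sectioning from the free end, tension +): N_CD = 18.4 kN, N_BC = 18.4 kN, N_AB = 18.4 kN.
A_AB = 3993 mm².
σ_AB = N_AB/A_AB = 18400/3993 = 4.608 MPa.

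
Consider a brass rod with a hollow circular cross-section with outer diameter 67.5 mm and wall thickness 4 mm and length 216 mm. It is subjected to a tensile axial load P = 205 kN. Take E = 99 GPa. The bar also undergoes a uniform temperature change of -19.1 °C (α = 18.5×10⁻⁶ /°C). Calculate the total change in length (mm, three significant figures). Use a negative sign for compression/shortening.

A = 798 mm².
δ_mech = NL/(AE) = 205000·216/(798·99000) = 0.5605 mm.
δ_thermal = αLΔT = 18.5e-6·216·-19.1 = -0.07632 mm.
δ = δ_mech + δ_thermal = 0.4842 mm.

0.484 mm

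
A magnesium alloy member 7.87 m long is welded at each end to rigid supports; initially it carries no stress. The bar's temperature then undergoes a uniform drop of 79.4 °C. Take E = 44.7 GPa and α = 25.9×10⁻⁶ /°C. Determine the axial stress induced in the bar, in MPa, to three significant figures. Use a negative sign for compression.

Free thermal expansion αLΔT = 25.9e-6 · 7870 · -79.4 = -16.18 mm.
The walls impose strain ε = −(-16.18)/7870 = 2.0565e-03; σ = Eε = 44700 · 2.0565e-03 = 91.92 MPa.

91.9 MPa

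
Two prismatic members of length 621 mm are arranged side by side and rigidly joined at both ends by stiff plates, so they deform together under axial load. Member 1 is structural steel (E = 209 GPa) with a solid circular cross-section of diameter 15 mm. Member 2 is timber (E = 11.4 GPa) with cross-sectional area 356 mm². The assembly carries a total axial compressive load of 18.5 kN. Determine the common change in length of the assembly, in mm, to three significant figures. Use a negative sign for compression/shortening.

-0.280 mm

A_1 = 176.7 mm².
Equal strain + equilibrium ⇒ each member carries load in proportion to AE: A₁E₁ = 36930000 N, A₂E₂ = 4058000 N, ΣAE = 40990000 N.
δ = PL/ΣAE = -18500·621/40990000 = -0.2803 mm.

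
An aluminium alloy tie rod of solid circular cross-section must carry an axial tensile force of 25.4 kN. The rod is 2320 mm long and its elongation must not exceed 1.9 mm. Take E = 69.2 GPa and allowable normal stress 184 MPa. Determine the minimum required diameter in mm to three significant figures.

Required area A ≥ P/σ_allow = 25400/184 = 138 mm².
For a solid circular section, d ≥ √(4A/π) = 13.26 mm.
Elongation limit: A ≥ PL/(Eδ_allow) = 25400·2320/(69200·1.9) = 448.2 mm² ⇒ d ≥ 23.89 mm.
The elongation limit governs.

23.9 mm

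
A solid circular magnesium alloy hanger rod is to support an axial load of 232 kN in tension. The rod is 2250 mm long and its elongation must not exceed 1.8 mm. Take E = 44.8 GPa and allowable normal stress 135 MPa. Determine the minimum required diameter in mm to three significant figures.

Required area A ≥ P/σ_allow = 232000/135 = 1719 mm².
For a solid circular section, d ≥ √(4A/π) = 46.78 mm.
Elongation limit: A ≥ PL/(Eδ_allow) = 232000·2250/(44800·1.8) = 6473 mm² ⇒ d ≥ 90.79 mm.
The elongation limit governs.

90.8 mm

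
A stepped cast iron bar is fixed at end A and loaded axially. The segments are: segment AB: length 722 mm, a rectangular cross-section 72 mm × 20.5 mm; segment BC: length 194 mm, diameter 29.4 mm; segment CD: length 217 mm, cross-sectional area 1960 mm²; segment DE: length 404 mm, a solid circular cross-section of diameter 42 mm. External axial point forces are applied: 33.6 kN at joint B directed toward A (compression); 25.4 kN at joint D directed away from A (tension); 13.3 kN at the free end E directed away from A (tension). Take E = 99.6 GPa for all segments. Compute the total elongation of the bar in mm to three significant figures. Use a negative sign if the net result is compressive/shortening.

0.218 mm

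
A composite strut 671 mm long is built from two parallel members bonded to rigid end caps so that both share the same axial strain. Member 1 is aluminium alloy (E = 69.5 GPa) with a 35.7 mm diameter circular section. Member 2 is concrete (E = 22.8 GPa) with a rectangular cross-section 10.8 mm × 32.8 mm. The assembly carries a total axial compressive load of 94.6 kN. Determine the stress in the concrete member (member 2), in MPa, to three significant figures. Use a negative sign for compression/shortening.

-27.8 MPa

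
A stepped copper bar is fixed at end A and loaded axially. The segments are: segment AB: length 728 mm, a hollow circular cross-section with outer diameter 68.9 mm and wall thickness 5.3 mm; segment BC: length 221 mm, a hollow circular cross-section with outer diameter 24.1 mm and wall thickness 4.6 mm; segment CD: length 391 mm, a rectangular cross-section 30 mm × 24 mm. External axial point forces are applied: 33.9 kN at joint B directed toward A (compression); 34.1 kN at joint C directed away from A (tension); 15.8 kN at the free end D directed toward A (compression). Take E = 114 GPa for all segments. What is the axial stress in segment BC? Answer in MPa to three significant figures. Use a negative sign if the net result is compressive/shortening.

Internal axial forces (sectioning from the free end, tension +): N_CD = -15.8 kN, N_BC = 18.3 kN, N_AB = -15.6 kN.
A_BC = 281.8 mm².
σ_BC = N_BC/A_BC = 18300/281.8 = 64.94 MPa.

64.9 MPa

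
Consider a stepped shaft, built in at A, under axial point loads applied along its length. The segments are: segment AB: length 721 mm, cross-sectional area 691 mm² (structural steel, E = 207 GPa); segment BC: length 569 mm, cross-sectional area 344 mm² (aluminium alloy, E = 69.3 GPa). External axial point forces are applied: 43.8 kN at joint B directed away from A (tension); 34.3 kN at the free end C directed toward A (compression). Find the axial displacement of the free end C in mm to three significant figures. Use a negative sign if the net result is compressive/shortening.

-0.771 mm

Internal axial forces (sectioning from the free end, tension +): N_BC = -34.3 kN, N_AB = 9.5 kN.
δ_AB = 9500·721/(691·207000) = 0.04789 mm
δ_BC = -34300·569/(344·69300) = -0.8187 mm
δ = Σδ_i = -0.7708 mm.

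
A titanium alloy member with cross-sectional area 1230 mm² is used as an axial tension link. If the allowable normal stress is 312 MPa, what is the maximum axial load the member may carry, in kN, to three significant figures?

P_max = σ_allow · A = 312 · 1230 = 383800 N = 383.8 kN.

384 kN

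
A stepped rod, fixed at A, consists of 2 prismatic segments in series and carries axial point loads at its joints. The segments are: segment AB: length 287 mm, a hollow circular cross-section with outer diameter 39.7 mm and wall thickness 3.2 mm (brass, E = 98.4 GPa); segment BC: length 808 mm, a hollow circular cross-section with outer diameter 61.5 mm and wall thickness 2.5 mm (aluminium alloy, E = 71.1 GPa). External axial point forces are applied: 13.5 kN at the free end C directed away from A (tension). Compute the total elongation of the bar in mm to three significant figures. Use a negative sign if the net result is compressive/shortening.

0.438 mm

Internal axial forces (sectioning from the free end, tension +): N_BC = 13.5 kN, N_AB = 13.5 kN.
A_AB = 366.9 mm².
A_BC = 463.4 mm².
δ_AB = 13500·287/(366.9·98400) = 0.1073 mm
δ_BC = 13500·808/(463.4·71100) = 0.3311 mm
δ = Σδ_i = 0.4384 mm.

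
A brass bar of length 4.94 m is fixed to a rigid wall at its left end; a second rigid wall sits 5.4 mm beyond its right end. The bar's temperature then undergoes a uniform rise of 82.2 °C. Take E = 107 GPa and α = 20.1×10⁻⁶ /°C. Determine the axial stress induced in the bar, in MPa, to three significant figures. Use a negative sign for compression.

-59.8 MPa

Free thermal expansion αLΔT = 20.1e-6 · 4940 · 82.2 = 8.162 mm.
The walls engage after the gap closes; constrained expansion = 8.162 − 5.4 = 2.762 mm.
The walls impose strain ε = −(2.762)/4940 = -5.5910e-04; σ = Eε = 107000 · -5.5910e-04 = -59.82 MPa.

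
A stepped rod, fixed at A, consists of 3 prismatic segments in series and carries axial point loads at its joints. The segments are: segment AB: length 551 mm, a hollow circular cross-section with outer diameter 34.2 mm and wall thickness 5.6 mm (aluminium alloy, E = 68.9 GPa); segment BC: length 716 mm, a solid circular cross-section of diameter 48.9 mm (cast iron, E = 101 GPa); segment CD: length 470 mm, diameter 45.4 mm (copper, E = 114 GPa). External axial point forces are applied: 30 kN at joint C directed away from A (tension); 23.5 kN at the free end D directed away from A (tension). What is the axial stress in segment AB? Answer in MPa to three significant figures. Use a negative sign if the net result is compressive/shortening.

106 MPa

Internal axial forces (sectioning from the free end, tension +): N_CD = 23.5 kN, N_BC = 53.5 kN, N_AB = 53.5 kN.
A_AB = 503.2 mm².
σ_AB = N_AB/A_AB = 53500/503.2 = 106.3 MPa.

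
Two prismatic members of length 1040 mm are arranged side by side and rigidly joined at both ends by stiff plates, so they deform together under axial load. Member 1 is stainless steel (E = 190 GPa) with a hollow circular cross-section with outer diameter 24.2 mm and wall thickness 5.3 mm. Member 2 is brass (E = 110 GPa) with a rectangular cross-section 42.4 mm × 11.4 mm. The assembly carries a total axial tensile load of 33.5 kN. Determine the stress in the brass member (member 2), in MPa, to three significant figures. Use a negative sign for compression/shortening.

32.6 MPa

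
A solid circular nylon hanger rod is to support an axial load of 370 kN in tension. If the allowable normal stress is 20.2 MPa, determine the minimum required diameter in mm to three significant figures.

Required area A ≥ P/σ_allow = 370000/20.2 = 18320 mm².
For a solid circular section, d ≥ √(4A/π) = 152.7 mm.

153 mm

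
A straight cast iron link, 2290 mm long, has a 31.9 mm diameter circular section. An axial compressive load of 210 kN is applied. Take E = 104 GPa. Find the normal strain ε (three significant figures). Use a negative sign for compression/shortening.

-0.00253

A = 799.2 mm².
σ = N/A = -262.8 MPa; ε = σ/E = -262.8/104000 = -2.526e-03.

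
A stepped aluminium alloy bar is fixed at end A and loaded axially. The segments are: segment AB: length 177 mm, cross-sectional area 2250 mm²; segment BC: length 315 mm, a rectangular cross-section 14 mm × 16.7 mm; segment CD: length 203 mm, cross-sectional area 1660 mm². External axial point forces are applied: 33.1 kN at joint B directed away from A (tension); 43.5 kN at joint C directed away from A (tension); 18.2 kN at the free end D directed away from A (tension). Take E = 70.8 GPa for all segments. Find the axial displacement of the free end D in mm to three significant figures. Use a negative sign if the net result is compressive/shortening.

Internal axial forces (sectioning from the free end, tension +): N_CD = 18.2 kN, N_BC = 61.7 kN, N_AB = 94.8 kN.
A_BC = 233.8 mm².
δ_AB = 94800·177/(2250·70800) = 0.1053 mm
δ_BC = 61700·315/(233.8·70800) = 1.174 mm
δ_CD = 18200·203/(1660·70800) = 0.03144 mm
δ = Σδ_i = 1.311 mm.

1.31 mm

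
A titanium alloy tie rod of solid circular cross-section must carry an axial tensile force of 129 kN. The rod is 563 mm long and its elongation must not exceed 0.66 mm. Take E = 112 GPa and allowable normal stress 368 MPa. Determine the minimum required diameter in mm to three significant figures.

35.4 mm

Required area A ≥ P/σ_allow = 129000/368 = 350.5 mm².
For a solid circular section, d ≥ √(4A/π) = 21.13 mm.
Elongation limit: A ≥ PL/(Eδ_allow) = 129000·563/(112000·0.66) = 982.5 mm² ⇒ d ≥ 35.37 mm.
The elongation limit governs.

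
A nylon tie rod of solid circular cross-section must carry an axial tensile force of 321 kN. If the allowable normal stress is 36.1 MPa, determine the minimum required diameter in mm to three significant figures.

Required area A ≥ P/σ_allow = 321000/36.1 = 8892 mm².
For a solid circular section, d ≥ √(4A/π) = 106.4 mm.

106 mm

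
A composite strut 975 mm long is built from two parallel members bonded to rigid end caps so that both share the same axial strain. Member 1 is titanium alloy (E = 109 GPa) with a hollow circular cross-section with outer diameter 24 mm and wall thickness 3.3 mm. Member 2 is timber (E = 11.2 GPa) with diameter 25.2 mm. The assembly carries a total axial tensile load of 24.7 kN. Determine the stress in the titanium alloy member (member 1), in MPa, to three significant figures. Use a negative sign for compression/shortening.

A_1 = 214.6 mm².
A_2 = 498.8 mm².
Equal strain + equilibrium ⇒ each member carries load in proportion to AE: A₁E₁ = 23390000 N, A₂E₂ = 5586000 N, ΣAE = 28980000 N.
σ₁ = P·E₁/ΣAE = 24700·109000/28980000 = 92.91 MPa.

92.9 MPa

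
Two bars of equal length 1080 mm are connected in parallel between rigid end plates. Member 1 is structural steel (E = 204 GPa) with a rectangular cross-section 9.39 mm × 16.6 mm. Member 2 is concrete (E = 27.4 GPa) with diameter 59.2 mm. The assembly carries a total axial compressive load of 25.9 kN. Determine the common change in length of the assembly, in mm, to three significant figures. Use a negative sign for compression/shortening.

A_1 = 155.9 mm².
A_2 = 2753 mm².
Equal strain + equilibrium ⇒ each member carries load in proportion to AE: A₁E₁ = 31800000 N, A₂E₂ = 75420000 N, ΣAE = 107200000 N.
δ = PL/ΣAE = -25900·1080/107200000 = -0.2609 mm.

-0.261 mm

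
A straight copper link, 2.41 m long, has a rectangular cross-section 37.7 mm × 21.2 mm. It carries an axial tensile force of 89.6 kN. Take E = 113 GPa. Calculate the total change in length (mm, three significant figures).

2.39 mm

A = 799.2 mm².
δ_mech = NL/(AE) = 89600·2410/(799.2·113000) = 2.391 mm.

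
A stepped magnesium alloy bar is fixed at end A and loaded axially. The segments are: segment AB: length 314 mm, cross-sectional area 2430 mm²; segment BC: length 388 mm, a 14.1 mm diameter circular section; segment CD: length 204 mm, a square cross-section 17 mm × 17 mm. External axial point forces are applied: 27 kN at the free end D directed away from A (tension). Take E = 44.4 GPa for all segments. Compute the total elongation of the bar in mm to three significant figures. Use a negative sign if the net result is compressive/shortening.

2.02 mm

Internal axial forces (sectioning from the free end, tension +): N_CD = 27 kN, N_BC = 27 kN, N_AB = 27 kN.
A_BC = 156.1 mm².
A_CD = 289 mm².
δ_AB = 27000·314/(2430·44400) = 0.07858 mm
δ_BC = 27000·388/(156.1·44400) = 1.511 mm
δ_CD = 27000·204/(289·44400) = 0.4293 mm
δ = Σδ_i = 2.019 mm.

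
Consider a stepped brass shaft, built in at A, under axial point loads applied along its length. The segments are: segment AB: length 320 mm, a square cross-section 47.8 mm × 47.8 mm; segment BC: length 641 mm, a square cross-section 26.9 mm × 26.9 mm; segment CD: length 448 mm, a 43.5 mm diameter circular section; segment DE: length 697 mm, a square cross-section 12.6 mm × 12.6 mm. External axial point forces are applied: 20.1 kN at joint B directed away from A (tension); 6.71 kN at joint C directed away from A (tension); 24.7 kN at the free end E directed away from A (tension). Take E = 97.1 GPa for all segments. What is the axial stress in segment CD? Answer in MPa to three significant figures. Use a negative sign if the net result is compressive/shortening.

16.6 MPa

Internal axial forces (sectioning from the free end, tension +): N_DE = 24.7 kN, N_CD = 24.7 kN, N_BC = 31.41 kN, N_AB = 51.51 kN.
A_CD = 1486 mm².
σ_CD = N_CD/A_CD = 24700/1486 = 16.62 MPa.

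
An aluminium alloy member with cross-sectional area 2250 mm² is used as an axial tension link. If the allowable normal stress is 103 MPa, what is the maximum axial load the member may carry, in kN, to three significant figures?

P_max = σ_allow · A = 103 · 2250 = 231800 N = 231.8 kN.

232 kN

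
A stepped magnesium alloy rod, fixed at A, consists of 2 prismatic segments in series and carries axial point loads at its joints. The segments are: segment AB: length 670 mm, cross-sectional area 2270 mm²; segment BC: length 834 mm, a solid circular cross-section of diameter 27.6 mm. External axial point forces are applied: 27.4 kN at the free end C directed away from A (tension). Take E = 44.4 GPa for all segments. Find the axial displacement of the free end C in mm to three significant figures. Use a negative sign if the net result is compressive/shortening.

Internal axial forces (sectioning from the free end, tension +): N_BC = 27.4 kN, N_AB = 27.4 kN.
A_BC = 598.3 mm².
δ_AB = 27400·670/(2270·44400) = 0.1821 mm
δ_BC = 27400·834/(598.3·44400) = 0.8603 mm
δ = Σδ_i = 1.042 mm.

1.04 mm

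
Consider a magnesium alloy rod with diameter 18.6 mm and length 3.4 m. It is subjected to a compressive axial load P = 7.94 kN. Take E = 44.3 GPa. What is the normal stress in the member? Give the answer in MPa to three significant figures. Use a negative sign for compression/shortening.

-29.2 MPa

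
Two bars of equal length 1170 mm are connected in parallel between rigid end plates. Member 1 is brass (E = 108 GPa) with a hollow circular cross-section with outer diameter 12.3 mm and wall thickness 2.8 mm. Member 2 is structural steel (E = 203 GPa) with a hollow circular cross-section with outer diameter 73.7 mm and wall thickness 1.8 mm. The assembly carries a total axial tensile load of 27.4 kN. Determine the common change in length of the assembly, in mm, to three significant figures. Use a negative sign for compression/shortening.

A_1 = 83.57 mm².
A_2 = 406.6 mm².
Equal strain + equilibrium ⇒ each member carries load in proportion to AE: A₁E₁ = 9025000 N, A₂E₂ = 82540000 N, ΣAE = 91560000 N.
δ = PL/ΣAE = 27400·1170/91560000 = 0.3501 mm.

0.350 mm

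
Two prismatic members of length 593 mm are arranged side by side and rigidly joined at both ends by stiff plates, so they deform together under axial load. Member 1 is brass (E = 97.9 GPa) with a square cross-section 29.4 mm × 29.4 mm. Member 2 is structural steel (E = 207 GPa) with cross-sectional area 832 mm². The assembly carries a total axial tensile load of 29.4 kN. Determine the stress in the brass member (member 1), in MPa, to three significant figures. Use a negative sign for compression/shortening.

11.2 MPa

A_1 = 864.4 mm².
Equal strain + equilibrium ⇒ each member carries load in proportion to AE: A₁E₁ = 84620000 N, A₂E₂ = 172200000 N, ΣAE = 256800000 N.
σ₁ = P·E₁/ΣAE = 29400·97900/256800000 = 11.21 MPa.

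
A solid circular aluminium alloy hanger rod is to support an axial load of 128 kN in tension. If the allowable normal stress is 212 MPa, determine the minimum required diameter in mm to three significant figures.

27.7 mm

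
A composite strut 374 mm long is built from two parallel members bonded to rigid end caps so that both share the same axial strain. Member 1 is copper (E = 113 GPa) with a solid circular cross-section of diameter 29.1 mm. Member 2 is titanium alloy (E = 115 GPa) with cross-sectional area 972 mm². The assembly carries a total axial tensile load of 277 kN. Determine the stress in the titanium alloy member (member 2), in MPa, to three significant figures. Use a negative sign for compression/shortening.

A_1 = 665.1 mm².
Equal strain + equilibrium ⇒ each member carries load in proportion to AE: A₁E₁ = 75150000 N, A₂E₂ = 111800000 N, ΣAE = 186900000 N.
σ₂ = P·E₂/ΣAE = 277000·115000/186900000 = 170.4 MPa.

170 MPa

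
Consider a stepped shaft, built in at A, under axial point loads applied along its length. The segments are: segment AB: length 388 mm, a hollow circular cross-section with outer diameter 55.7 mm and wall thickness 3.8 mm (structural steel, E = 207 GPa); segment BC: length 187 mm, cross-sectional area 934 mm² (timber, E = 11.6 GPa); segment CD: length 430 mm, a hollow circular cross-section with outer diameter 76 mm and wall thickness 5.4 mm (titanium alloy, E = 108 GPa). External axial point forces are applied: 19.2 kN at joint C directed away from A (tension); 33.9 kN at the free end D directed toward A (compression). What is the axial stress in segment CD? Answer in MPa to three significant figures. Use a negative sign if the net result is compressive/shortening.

Internal axial forces (sectioning from the free end, tension +): N_CD = -33.9 kN, N_BC = -14.7 kN, N_AB = -14.7 kN.
A_CD = 1198 mm².
σ_CD = N_CD/A_CD = -33900/1198 = -28.3 MPa.

-28.3 MPa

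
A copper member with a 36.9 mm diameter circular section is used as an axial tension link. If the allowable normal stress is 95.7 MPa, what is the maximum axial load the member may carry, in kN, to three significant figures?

102 kN

A = 1069 mm².
P_max = σ_allow · A = 95.7 · 1069 = 102300 N = 102.3 kN.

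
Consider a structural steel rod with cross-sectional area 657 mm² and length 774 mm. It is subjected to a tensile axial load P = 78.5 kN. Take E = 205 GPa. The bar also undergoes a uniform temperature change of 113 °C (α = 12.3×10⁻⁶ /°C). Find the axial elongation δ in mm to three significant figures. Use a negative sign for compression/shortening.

δ_mech = NL/(AE) = 78500·774/(657·205000) = 0.4511 mm.
δ_thermal = αLΔT = 12.3e-6·774·113 = 1.076 mm.
δ = δ_mech + δ_thermal = 1.527 mm.

1.53 mm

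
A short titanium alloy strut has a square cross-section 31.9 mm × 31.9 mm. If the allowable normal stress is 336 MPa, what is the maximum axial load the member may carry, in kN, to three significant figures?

A = 1018 mm².
P_max = σ_allow · A = 336 · 1018 = 341900 N = 341.9 kN.

342 kN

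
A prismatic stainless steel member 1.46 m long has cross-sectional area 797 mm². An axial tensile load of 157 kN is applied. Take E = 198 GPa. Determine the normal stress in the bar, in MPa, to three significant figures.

σ = N/A = 157000/797 = 197 MPa.

197 MPa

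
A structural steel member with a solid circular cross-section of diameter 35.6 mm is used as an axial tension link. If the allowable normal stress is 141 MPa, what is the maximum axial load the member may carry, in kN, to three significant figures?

140 kN

A = 995.4 mm².
P_max = σ_allow · A = 141 · 995.4 = 140300 N = 140.3 kN.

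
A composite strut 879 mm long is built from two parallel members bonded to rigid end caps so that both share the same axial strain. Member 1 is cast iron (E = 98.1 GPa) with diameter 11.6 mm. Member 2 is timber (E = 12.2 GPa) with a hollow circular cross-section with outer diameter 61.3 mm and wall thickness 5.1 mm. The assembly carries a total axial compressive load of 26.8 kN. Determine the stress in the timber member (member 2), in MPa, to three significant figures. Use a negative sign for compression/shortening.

A_1 = 105.7 mm².
A_2 = 900.4 mm².
Equal strain + equilibrium ⇒ each member carries load in proportion to AE: A₁E₁ = 10370000 N, A₂E₂ = 10990000 N, ΣAE = 21350000 N.
σ₂ = P·E₂/ΣAE = -26800·12200/21350000 = -15.31 MPa.

-15.3 MPa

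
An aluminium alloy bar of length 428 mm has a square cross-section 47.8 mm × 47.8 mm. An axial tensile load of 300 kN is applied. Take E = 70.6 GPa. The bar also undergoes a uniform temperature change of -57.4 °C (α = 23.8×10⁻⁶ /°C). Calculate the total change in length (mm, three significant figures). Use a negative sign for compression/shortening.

0.211 mm

A = 2285 mm².
δ_mech = NL/(AE) = 300000·428/(2285·70600) = 0.796 mm.
δ_thermal = αLΔT = 23.8e-6·428·-57.4 = -0.5847 mm.
δ = δ_mech + δ_thermal = 0.2113 mm.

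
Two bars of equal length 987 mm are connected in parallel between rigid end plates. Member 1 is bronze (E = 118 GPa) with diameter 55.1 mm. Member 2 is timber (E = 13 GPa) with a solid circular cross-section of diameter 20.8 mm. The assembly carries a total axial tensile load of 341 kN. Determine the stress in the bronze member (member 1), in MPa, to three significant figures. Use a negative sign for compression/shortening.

141 MPa

A_1 = 2384 mm².
A_2 = 339.8 mm².
Equal strain + equilibrium ⇒ each member carries load in proportion to AE: A₁E₁ = 281400000 N, A₂E₂ = 4417000 N, ΣAE = 285800000 N.
σ₁ = P·E₁/ΣAE = 341000·118000/285800000 = 140.8 MPa.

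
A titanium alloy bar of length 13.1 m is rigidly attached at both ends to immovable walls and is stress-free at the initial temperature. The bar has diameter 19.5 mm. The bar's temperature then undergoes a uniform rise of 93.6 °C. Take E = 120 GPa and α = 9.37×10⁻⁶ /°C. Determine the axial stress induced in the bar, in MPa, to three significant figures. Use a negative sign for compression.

-105 MPa

Free thermal expansion αLΔT = 9.37e-6 · 13100 · 93.6 = 11.49 mm.
The walls impose strain ε = −(11.49)/13100 = -8.7703e-04; σ = Eε = 120000 · -8.7703e-04 = -105.2 MPa.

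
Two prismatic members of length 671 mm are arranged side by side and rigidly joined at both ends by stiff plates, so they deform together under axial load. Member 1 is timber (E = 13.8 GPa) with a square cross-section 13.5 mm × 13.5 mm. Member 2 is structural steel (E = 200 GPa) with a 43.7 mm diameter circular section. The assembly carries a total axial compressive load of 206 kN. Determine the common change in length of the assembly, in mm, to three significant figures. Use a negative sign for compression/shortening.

-0.457 mm

A_1 = 182.2 mm².
A_2 = 1500 mm².
Equal strain + equilibrium ⇒ each member carries load in proportion to AE: A₁E₁ = 2515000 N, A₂E₂ = 300000000 N, ΣAE = 302500000 N.
δ = PL/ΣAE = -206000·671/302500000 = -0.457 mm.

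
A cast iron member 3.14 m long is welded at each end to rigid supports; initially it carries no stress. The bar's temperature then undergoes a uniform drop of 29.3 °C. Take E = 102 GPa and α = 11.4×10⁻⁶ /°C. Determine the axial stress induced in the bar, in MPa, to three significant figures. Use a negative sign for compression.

Free thermal expansion αLΔT = 11.4e-6 · 3140 · -29.3 = -1.049 mm.
The walls impose strain ε = −(-1.049)/3140 = 3.3402e-04; σ = Eε = 102000 · 3.3402e-04 = 34.07 MPa.

34.1 MPa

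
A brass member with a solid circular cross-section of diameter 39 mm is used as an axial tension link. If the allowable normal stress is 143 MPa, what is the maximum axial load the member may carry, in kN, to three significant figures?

A = 1195 mm².
P_max = σ_allow · A = 143 · 1195 = 170800 N = 170.8 kN.

171 kN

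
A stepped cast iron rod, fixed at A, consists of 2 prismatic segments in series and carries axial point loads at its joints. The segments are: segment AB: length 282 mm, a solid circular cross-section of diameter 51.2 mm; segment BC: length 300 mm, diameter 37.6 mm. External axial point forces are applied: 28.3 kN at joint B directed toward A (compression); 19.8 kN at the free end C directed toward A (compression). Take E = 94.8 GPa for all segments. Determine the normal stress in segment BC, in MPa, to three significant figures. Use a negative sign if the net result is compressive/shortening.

Internal axial forces (sectioning from the free end, tension +): N_BC = -19.8 kN, N_AB = -48.1 kN.
A_BC = 1110 mm².
σ_BC = N_BC/A_BC = -19800/1110 = -17.83 MPa.

-17.8 MPa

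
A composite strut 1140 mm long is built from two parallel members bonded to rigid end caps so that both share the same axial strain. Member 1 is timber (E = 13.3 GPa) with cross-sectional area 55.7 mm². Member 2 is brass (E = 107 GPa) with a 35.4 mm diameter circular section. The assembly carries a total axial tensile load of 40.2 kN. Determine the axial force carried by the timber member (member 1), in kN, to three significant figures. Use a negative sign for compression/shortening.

A_2 = 984.2 mm².
Equal strain + equilibrium ⇒ each member carries load in proportion to AE: A₁E₁ = 740800 N, A₂E₂ = 105300000 N, ΣAE = 106100000 N.
F₁ = P·A₁E₁/ΣAE = 40200·740800/106100000 = 280.8 N.

0.281 kN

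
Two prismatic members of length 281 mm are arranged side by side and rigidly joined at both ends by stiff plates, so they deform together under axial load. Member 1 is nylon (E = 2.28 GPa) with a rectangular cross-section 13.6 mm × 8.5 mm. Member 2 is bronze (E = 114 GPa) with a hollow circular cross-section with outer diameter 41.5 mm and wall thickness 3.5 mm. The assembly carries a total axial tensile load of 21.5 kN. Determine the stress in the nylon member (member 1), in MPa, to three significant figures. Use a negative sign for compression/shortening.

A_1 = 115.6 mm².
A_2 = 417.8 mm².
Equal strain + equilibrium ⇒ each member carries load in proportion to AE: A₁E₁ = 263600 N, A₂E₂ = 47630000 N, ΣAE = 47900000 N.
σ₁ = P·E₁/ΣAE = 21500·2280/47900000 = 1.023 MPa.

1.02 MPa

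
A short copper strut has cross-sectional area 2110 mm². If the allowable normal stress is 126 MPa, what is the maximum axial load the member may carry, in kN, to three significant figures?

266 kN

P_max = σ_allow · A = 126 · 2110 = 265900 N = 265.9 kN.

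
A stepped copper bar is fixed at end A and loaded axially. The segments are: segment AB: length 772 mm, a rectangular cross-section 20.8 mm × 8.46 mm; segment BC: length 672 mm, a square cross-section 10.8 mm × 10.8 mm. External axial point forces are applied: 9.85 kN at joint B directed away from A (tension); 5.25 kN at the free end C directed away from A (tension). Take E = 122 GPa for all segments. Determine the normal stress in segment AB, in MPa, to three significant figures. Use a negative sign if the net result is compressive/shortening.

Internal axial forces (sectioning from the free end, tension +): N_BC = 5.25 kN, N_AB = 15.1 kN.
A_AB = 176 mm².
σ_AB = N_AB/A_AB = 15100/176 = 85.81 MPa.

85.8 MPa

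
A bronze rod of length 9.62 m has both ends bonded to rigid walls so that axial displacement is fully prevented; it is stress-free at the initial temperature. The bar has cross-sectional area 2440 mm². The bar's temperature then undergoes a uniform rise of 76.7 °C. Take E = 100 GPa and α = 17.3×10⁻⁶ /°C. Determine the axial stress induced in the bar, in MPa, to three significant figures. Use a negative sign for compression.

-133 MPa

Free thermal expansion αLΔT = 17.3e-6 · 9620 · 76.7 = 12.76 mm.
The walls impose strain ε = −(12.76)/9620 = -1.3269e-03; σ = Eε = 100000 · -1.3269e-03 = -132.7 MPa.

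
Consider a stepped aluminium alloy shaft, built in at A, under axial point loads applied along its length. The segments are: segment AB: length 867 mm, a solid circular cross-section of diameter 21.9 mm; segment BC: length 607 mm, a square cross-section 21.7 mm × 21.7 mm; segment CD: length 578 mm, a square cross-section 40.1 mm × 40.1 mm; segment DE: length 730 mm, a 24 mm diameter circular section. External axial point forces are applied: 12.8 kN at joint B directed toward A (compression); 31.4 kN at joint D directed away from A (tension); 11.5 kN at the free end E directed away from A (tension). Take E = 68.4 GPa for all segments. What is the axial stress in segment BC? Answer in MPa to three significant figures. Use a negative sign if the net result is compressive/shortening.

91.1 MPa

Internal axial forces (sectioning from the free end, tension +): N_DE = 11.5 kN, N_CD = 42.9 kN, N_BC = 42.9 kN, N_AB = 30.1 kN.
A_BC = 470.9 mm².
σ_BC = N_BC/A_BC = 42900/470.9 = 91.1 MPa.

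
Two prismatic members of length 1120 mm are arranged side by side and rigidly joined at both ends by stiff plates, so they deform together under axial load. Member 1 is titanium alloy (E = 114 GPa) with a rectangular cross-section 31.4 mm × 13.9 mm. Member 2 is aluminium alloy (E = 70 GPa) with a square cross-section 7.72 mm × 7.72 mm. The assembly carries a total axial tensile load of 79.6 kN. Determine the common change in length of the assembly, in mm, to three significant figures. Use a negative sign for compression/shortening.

A_1 = 436.5 mm².
A_2 = 59.6 mm².
Equal strain + equilibrium ⇒ each member carries load in proportion to AE: A₁E₁ = 49760000 N, A₂E₂ = 4172000 N, ΣAE = 53930000 N.
δ = PL/ΣAE = 79600·1120/53930000 = 1.653 mm.

1.65 mm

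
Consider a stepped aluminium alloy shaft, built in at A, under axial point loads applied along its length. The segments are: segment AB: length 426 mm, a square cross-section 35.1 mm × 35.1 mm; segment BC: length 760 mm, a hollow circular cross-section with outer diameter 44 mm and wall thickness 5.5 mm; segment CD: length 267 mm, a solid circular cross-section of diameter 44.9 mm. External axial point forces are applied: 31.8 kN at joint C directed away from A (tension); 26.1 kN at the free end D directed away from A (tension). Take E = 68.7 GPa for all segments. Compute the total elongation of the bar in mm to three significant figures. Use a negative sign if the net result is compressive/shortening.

1.32 mm

Internal axial forces (sectioning from the free end, tension +): N_CD = 26.1 kN, N_BC = 57.9 kN, N_AB = 57.9 kN.
A_AB = 1232 mm².
A_BC = 665.2 mm².
A_CD = 1583 mm².
δ_AB = 57900·426/(1232·68700) = 0.2914 mm
δ_BC = 57900·760/(665.2·68700) = 0.9629 mm
δ_CD = 26100·267/(1583·68700) = 0.06406 mm
δ = Σδ_i = 1.318 mm.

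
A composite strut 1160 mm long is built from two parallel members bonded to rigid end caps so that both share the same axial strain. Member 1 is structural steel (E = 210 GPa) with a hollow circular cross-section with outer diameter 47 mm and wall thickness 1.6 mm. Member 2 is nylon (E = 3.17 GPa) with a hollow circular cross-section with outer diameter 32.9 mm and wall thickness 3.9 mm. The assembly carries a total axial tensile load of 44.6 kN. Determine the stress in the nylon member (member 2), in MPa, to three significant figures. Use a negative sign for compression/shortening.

2.88 MPa

A_1 = 228.2 mm².
A_2 = 355.3 mm².
Equal strain + equilibrium ⇒ each member carries load in proportion to AE: A₁E₁ = 47920000 N, A₂E₂ = 1126000 N, ΣAE = 49050000 N.
σ₂ = P·E₂/ΣAE = 44600·3170/49050000 = 2.882 MPa.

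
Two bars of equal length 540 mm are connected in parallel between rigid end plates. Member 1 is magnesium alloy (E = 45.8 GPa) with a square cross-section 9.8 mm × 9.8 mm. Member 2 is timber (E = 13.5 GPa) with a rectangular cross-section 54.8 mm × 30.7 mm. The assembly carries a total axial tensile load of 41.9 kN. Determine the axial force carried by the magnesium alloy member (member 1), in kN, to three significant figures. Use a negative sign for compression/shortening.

A_1 = 96.04 mm².
A_2 = 1682 mm².
Equal strain + equilibrium ⇒ each member carries load in proportion to AE: A₁E₁ = 4399000 N, A₂E₂ = 22710000 N, ΣAE = 27110000 N.
F₁ = P·A₁E₁/ΣAE = 41900·4399000/27110000 = 6798 N.

6.80 kN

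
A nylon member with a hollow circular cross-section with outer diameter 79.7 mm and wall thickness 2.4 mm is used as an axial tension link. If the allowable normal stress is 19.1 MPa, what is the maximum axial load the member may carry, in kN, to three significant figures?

A = 582.8 mm².
P_max = σ_allow · A = 19.1 · 582.8 = 11130 N = 11.13 kN.

11.1 kN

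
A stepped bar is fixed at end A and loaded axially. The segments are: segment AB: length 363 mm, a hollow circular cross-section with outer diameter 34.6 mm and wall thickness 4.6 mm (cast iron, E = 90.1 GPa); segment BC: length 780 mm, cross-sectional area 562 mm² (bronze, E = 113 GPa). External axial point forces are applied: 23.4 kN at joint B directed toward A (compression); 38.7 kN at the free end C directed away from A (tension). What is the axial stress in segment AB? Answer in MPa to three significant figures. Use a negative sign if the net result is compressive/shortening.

35.3 MPa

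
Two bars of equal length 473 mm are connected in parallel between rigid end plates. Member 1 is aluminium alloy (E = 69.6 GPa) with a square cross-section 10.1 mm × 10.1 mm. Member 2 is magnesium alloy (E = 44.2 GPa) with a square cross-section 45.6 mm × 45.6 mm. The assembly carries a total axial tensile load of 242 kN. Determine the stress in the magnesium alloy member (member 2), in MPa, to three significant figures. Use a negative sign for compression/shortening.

A_1 = 102 mm².
A_2 = 2079 mm².
Equal strain + equilibrium ⇒ each member carries load in proportion to AE: A₁E₁ = 7100000 N, A₂E₂ = 91910000 N, ΣAE = 99010000 N.
σ₂ = P·E₂/ΣAE = 242000·44200/99010000 = 108 MPa.

108 MPa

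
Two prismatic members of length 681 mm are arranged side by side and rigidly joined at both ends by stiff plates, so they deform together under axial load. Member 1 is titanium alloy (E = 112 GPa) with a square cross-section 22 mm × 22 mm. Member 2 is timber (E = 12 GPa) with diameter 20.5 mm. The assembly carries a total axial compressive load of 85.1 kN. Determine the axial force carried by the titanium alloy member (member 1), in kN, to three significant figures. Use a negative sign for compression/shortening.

A_1 = 484 mm².
A_2 = 330.1 mm².
Equal strain + equilibrium ⇒ each member carries load in proportion to AE: A₁E₁ = 54210000 N, A₂E₂ = 3961000 N, ΣAE = 58170000 N.
F₁ = P·A₁E₁/ΣAE = -85100·54210000/58170000 = -79310 N.

-79.3 kN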